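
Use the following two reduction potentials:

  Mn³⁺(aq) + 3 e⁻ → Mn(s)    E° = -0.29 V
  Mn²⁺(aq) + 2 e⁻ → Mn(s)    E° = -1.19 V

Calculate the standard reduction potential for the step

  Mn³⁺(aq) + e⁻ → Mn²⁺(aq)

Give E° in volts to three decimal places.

+1.510 V

Sequential free energies add, so n₃E°₃ = n₁E°₁ + n₂E°₂.
With n₃ = 3, and the known step contributing 2×(-1.19) V, the unknown satisfies 1·E° = 3×(-0.29) − 2×(-1.19) = +1.510.
E° = +1.510 / 1 = +1.510 V.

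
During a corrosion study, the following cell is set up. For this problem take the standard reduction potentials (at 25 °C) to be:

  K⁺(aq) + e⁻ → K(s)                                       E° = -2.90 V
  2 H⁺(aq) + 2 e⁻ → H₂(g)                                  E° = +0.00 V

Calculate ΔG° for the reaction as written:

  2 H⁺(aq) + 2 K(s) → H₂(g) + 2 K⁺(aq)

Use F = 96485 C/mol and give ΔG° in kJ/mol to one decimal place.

As written, H⁺/H₂ is reduced (cathode) and K⁺/K is oxidised (anode), so E°cell = (+0.00) − (-2.90) = +2.90 V.
Balancing electrons gives n = 2.
ΔG° = −nFE° = −(2)(96485)(+2.90) = -559,613 J = -559.6 kJ/mol.

-559.6 kJ/mol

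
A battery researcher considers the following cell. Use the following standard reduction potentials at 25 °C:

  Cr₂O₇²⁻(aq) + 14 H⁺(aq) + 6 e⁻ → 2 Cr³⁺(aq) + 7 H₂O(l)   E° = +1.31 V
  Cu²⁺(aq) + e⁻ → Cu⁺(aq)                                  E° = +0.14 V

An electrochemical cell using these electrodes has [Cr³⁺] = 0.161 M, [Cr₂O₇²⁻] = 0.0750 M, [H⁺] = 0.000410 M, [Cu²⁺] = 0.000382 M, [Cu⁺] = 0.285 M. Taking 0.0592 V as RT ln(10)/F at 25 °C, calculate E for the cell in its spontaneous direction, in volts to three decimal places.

+0.877 V

Cr₂O₇²⁻/Cr³⁺ is the cathode (higher E°), Cu²⁺/Cu⁺ the anode: E°cell = +1.31 − (+0.14) = +1.17 V, n = 6.
Overall: Cr₂O₇²⁻(aq) + 14 H⁺(aq) + 6 Cu⁺(aq) → 2 Cr³⁺(aq) + 7 H₂O(l) + 6 Cu²⁺(aq)
Q = [Cr³⁺]^2·[Cu²⁺]^6 / ([Cr₂O₇²⁻]·[H⁺]^14·[Cu⁺]^6); log Q = 29.723.
E = E° − (0.0592/n) log Q = +1.17 − (0.0592/6)(29.723) = +0.877 V.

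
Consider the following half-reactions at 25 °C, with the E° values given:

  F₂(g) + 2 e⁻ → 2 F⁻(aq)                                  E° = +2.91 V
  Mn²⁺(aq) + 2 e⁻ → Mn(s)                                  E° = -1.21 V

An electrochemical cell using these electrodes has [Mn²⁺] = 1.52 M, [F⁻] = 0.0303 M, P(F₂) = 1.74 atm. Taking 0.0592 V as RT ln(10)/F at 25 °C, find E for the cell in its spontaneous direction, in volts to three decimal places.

+4.212 V

F₂/F⁻ is the cathode (higher E°), Mn²⁺/Mn the anode: E°cell = +2.91 − (-1.21) = +4.12 V, n = 2.
Overall: F₂(g) + Mn(s) → 2 F⁻(aq) + Mn²⁺(aq)
Q = [F⁻]^2·[Mn²⁺] / (P(F₂)); log Q = -3.096.
E = E° − (0.0592/n) log Q = +4.12 − (0.0592/2)(-3.096) = +4.212 V.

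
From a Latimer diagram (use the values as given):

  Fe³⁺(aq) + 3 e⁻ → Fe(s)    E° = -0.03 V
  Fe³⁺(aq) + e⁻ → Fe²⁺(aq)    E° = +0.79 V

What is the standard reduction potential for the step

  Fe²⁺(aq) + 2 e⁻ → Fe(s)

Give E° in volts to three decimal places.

-0.440 V

Sequential free energies add, so n₃E°₃ = n₁E°₁ + n₂E°₂.
With n₃ = 3, and the known step contributing 1×(+0.79) V, the unknown satisfies 2·E° = 3×(-0.03) − 1×(+0.79) = -0.880.
E° = -0.880 / 2 = -0.440 V.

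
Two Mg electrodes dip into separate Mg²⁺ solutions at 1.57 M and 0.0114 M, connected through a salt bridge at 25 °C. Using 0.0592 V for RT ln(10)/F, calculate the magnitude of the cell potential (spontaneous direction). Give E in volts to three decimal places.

+0.063 V

For a concentration cell E°cell = 0. The 1.57 M side is the cathode (reduction is favoured where [Mg²⁺] is higher).
With n = 2, E = −(0.0592/2) log([Mg²⁺]ₐₙ/[Mg²⁺]꜀ₐₜ) = −(0.0592/2) log(0.0114/1.57) = −(0.0592/2)(-2.139) = +0.063 V.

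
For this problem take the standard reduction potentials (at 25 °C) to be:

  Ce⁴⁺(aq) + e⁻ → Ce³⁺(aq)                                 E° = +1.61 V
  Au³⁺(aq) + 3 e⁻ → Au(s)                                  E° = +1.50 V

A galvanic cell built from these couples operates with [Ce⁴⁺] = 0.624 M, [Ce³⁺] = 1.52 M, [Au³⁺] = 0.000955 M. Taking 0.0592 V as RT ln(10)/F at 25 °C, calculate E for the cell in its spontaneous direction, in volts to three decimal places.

+0.147 V

Ce⁴⁺/Ce³⁺ is the cathode (higher E°), Au³⁺/Au the anode: E°cell = +1.61 − (+1.50) = +0.11 V, n = 3.
Overall: 3 Ce⁴⁺(aq) + Au(s) → 3 Ce³⁺(aq) + Au³⁺(aq)
Q = [Ce³⁺]^3·[Au³⁺] / ([Ce⁴⁺]^3); log Q = -1.860.
E = E° − (0.0592/n) log Q = +0.11 − (0.0592/3)(-1.860) = +0.147 V.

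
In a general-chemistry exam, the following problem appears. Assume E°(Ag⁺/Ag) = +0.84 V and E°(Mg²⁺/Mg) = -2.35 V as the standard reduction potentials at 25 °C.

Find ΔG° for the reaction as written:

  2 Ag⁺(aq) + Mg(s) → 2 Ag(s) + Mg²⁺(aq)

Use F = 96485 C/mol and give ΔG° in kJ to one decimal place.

-615.6 kJ

As written, Ag⁺/Ag is reduced (cathode) and Mg²⁺/Mg is oxidised (anode), so E°cell = (+0.84) − (-2.35) = +3.19 V.
Balancing electrons gives n = 2.
ΔG° = −nFE° = −(2)(96485)(+3.19) = -615,574 J = -615.6 kJ.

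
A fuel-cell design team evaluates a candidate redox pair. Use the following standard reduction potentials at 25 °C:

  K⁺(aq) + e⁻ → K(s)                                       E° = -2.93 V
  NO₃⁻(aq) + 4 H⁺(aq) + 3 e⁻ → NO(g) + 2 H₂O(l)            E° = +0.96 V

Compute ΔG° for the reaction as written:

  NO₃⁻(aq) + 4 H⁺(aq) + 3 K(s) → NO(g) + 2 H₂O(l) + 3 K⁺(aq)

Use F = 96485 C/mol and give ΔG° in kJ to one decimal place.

As written, NO₃⁻/NO is reduced (cathode) and K⁺/K is oxidised (anode), so E°cell = (+0.96) − (-2.93) = +3.89 V.
Balancing electrons gives n = 3.
ΔG° = −nFE° = −(3)(96485)(+3.89) = -1,125,980 J = -1126.0 kJ.

-1126.0 kJ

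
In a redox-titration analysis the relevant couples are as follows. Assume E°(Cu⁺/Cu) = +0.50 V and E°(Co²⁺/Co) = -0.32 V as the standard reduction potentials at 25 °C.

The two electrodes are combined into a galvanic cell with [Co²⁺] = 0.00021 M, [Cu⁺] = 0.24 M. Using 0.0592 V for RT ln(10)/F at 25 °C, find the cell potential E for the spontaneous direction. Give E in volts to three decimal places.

+0.892 V

Cu⁺/Cu is the cathode (higher E°), Co²⁺/Co the anode: E°cell = +0.50 − (-0.32) = +0.82 V, n = 2.
Overall: 2 Cu⁺(aq) + Co(s) → 2 Cu(s) + Co²⁺(aq)
Q = [Co²⁺] / ([Cu⁺]^2); log Q = -2.438.
E = E° − (0.0592/n) log Q = +0.82 − (0.0592/2)(-2.438) = +0.892 V.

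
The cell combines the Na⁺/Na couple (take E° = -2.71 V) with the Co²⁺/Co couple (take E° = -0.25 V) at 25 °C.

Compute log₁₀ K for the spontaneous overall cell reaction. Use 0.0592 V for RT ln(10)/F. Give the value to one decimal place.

83.1

Cathode: Co²⁺/Co; anode: Na⁺/Na. E°cell = +2.46 V, n = 2.
log K = nE°cell / 0.0592 = (2)(+2.46) / 0.0592 = 83.1.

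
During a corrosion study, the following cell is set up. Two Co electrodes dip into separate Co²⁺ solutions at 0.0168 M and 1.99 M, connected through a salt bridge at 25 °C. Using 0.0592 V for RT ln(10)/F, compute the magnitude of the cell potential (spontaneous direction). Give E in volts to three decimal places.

+0.061 V

For a concentration cell E°cell = 0. The 1.99 M side is the cathode (reduction is favoured where [Co²⁺] is higher).
With n = 2, E = −(0.0592/2) log([Co²⁺]ₐₙ/[Co²⁺]꜀ₐₜ) = −(0.0592/2) log(0.0168/1.99) = −(0.0592/2)(-2.074) = +0.061 V.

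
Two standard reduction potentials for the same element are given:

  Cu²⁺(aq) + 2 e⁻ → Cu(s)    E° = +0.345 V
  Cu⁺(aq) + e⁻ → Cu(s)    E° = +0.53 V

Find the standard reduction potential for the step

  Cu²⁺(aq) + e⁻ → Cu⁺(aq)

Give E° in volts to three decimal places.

+0.160 V

Sequential free energies add, so n₃E°₃ = n₁E°₁ + n₂E°₂.
With n₃ = 2, and the known step contributing 1×(+0.53) V, the unknown satisfies 1·E° = 2×(+0.345) − 1×(+0.53) = +0.160.
E° = +0.160 / 1 = +0.160 V.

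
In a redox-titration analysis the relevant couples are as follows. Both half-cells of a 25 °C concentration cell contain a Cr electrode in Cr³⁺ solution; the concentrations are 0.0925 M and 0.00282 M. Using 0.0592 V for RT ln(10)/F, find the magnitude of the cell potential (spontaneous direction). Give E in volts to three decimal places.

For a concentration cell E°cell = 0. The 0.0925 M side is the cathode (reduction is favoured where [Cr³⁺] is higher).
With n = 3, E = −(0.0592/3) log([Cr³⁺]ₐₙ/[Cr³⁺]꜀ₐₜ) = −(0.0592/3) log(0.00282/0.0925) = −(0.0592/3)(-1.516) = +0.030 V.

+0.030 V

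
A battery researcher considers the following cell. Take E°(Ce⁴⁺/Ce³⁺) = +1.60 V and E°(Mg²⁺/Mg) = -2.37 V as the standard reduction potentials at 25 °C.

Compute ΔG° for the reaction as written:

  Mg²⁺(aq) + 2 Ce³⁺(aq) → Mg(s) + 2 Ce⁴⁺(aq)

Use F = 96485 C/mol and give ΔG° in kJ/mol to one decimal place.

As written, Mg²⁺/Mg is reduced (cathode) and Ce⁴⁺/Ce³⁺ is oxidised (anode), so E°cell = (-2.37) − (+1.60) = -3.97 V.
Balancing electrons gives n = 2.
ΔG° = −nFE° = −(2)(96485)(-3.97) = 766,091 J = +766.1 kJ/mol.

+766.1 kJ/mol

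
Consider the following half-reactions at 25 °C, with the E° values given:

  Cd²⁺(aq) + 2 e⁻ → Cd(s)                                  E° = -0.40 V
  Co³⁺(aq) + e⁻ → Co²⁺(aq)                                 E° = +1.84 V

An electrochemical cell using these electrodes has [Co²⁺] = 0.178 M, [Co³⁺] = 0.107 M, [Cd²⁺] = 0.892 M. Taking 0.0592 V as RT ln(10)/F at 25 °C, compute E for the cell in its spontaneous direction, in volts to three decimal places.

Co³⁺/Co²⁺ is the cathode (higher E°), Cd²⁺/Cd the anode: E°cell = +1.84 − (-0.40) = +2.24 V, n = 2.
Overall: 2 Co³⁺(aq) + Cd(s) → 2 Co²⁺(aq) + Cd²⁺(aq)
Q = [Co²⁺]^2·[Cd²⁺] / ([Co³⁺]^2); log Q = 0.392.
E = E° − (0.0592/n) log Q = +2.24 − (0.0592/2)(0.392) = +2.228 V.

+2.228 V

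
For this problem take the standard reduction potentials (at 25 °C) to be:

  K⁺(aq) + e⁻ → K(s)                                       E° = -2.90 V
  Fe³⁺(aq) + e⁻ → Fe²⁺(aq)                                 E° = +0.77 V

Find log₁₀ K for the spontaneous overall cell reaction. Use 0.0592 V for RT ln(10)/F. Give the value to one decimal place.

Cathode: Fe³⁺/Fe²⁺; anode: K⁺/K. E°cell = +3.67 V, n = 1.
log K = nE°cell / 0.0592 = (1)(+3.67) / 0.0592 = 62.0.

62.0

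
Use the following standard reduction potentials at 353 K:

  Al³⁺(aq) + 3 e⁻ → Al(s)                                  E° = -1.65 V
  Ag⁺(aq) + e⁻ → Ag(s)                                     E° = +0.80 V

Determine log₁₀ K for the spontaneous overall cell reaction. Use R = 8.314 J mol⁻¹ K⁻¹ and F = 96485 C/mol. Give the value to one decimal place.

104.9

Cathode: Ag⁺/Ag; anode: Al³⁺/Al. E°cell = (+0.80) − (-1.65) = +2.45 V, with n = 3.
ΔG° = −nFE° = −RT ln K, so ln K = nFE°/(RT) = (3)(96485)(+2.45) / ((8.314)(353)) = 241.636.
log₁₀ K = 241.636 / ln 10 = 104.9.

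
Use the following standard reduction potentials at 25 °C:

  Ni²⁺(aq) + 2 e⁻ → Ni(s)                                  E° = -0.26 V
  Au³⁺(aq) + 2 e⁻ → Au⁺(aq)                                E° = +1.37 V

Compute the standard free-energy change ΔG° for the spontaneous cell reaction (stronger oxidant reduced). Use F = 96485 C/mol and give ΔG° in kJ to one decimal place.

Au³⁺/Au⁺ (E° = +1.37 V) is the cathode; Ni²⁺/Ni (E° = -0.26 V) is the anode, so E°cell = +1.63 V.
Balancing electrons gives n = 2 (lcm of 2 and 2).
ΔG° = −nFE° = −(2)(96485)(+1.63) = -314,541 J = -314.5 kJ.

-314.5 kJ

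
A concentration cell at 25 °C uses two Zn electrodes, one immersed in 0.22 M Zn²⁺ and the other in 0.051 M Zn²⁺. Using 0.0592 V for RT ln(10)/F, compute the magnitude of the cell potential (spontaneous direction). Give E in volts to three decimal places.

+0.019 V

For a concentration cell E°cell = 0. The 0.22 M side is the cathode (reduction is favoured where [Zn²⁺] is higher).
With n = 2, E = −(0.0592/2) log([Zn²⁺]ₐₙ/[Zn²⁺]꜀ₐₜ) = −(0.0592/2) log(0.051/0.22) = −(0.0592/2)(-0.635) = +0.019 V.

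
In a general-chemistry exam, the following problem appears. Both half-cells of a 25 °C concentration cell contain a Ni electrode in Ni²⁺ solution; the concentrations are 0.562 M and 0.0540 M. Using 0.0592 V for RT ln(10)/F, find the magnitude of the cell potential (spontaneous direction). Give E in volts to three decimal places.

+0.030 V

For a concentration cell E°cell = 0. The 0.562 M side is the cathode (reduction is favoured where [Ni²⁺] is higher).
With n = 2, E = −(0.0592/2) log([Ni²⁺]ₐₙ/[Ni²⁺]꜀ₐₜ) = −(0.0592/2) log(0.054/0.562) = −(0.0592/2)(-1.017) = +0.030 V.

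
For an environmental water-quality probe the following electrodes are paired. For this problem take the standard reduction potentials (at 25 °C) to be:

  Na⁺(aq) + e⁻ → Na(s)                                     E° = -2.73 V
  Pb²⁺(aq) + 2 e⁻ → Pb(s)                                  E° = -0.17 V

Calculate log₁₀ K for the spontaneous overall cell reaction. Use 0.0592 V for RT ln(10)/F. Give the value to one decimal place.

86.5

Cathode: Pb²⁺/Pb; anode: Na⁺/Na. E°cell = +2.56 V, n = 2.
log K = nE°cell / 0.0592 = (2)(+2.56) / 0.0592 = 86.5.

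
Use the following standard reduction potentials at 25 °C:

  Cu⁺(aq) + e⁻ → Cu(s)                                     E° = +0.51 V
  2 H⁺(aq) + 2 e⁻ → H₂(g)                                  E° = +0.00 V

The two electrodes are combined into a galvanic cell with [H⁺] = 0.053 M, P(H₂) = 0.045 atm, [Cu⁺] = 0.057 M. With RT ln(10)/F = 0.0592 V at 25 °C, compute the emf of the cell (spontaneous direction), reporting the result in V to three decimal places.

+0.472 V

Cu⁺/Cu is the cathode (higher E°), H⁺/H₂ the anode: E°cell = +0.51 − (+0.00) = +0.51 V, n = 2.
Overall: 2 Cu⁺(aq) + H₂(g) → 2 Cu(s) + 2 H⁺(aq)
Q = [H⁺]^2 / ([Cu⁺]^2·P(H₂)); log Q = 1.284.
E = E° − (0.0592/n) log Q = +0.51 − (0.0592/2)(1.284) = +0.472 V.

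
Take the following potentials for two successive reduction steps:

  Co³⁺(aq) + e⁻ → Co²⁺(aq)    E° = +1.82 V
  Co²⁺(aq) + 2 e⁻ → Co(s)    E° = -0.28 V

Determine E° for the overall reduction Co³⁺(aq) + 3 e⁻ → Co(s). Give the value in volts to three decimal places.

+0.420 V

Since ΔG° = −nFE° is additive over sequential reductions, n₃E°₃ = n₁E°₁ + n₂E°₂.
E°₃ = (1×+1.82 + 2×-0.28) / 3 = (+1.260) / 3 = +0.420 V.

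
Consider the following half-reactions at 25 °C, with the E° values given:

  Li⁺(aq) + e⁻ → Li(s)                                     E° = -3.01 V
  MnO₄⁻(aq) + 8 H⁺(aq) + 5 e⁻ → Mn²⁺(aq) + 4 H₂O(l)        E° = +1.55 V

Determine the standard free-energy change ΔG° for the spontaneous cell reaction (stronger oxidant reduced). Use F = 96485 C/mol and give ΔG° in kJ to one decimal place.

-2199.9 kJ

MnO₄⁻/Mn²⁺ (E° = +1.55 V) is the cathode; Li⁺/Li (E° = -3.01 V) is the anode, so E°cell = +4.56 V.
Balancing electrons gives n = 5 (lcm of 5 and 1).
ΔG° = −nFE° = −(5)(96485)(+4.56) = -2,199,858 J = -2199.9 kJ.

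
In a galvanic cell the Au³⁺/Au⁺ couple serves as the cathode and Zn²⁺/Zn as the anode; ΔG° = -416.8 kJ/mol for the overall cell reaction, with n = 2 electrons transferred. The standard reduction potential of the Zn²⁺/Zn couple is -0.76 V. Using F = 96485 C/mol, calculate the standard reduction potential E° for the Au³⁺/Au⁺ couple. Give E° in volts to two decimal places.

E°cell = −ΔG°/(nF) = −(-416.8×10³)/((2)(96485)) = +2.160 V.
Since Au³⁺/Au⁺ is the cathode and Zn²⁺/Zn the anode, E°cell = E°(Au³⁺/Au⁺) − E°(Zn²⁺/Zn).
So E°(Au³⁺/Au⁺) = E°cell + E°(Zn²⁺/Zn) = +2.160 + (-0.76) = +1.40 V.

+1.40 V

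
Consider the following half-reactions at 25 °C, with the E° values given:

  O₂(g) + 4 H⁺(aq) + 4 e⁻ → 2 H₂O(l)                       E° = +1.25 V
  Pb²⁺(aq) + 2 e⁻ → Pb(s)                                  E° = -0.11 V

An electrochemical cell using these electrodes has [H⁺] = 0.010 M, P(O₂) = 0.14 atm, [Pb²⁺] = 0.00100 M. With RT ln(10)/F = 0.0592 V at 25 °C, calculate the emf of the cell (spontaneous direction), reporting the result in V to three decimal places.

O₂/H₂O is the cathode (higher E°), Pb²⁺/Pb the anode: E°cell = +1.25 − (-0.11) = +1.36 V, n = 4.
Overall: O₂(g) + 4 H⁺(aq) + 2 Pb(s) → 2 H₂O(l) + 2 Pb²⁺(aq)
Q = [Pb²⁺]^2 / (P(O₂)·[H⁺]^4); log Q = 2.854.
E = E° − (0.0592/n) log Q = +1.36 − (0.0592/4)(2.854) = +1.318 V.

+1.318 V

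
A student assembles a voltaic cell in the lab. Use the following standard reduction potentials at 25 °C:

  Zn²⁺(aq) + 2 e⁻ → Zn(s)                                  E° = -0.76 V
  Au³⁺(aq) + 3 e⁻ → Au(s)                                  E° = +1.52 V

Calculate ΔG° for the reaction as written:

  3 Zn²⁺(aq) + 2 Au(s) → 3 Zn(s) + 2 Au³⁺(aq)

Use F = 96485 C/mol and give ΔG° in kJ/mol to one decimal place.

+1319.9 kJ/mol

As written, Zn²⁺/Zn is reduced (cathode) and Au³⁺/Au is oxidised (anode), so E°cell = (-0.76) − (+1.52) = -2.28 V.
Balancing electrons gives n = 6.
ΔG° = −nFE° = −(6)(96485)(-2.28) = 1,319,915 J = +1319.9 kJ/mol.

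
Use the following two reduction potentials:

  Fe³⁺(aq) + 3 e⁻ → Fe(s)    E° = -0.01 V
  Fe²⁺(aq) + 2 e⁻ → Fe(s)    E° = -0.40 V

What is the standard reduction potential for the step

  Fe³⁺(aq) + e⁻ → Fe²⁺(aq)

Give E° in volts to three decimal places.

Sequential free energies add, so n₃E°₃ = n₁E°₁ + n₂E°₂.
With n₃ = 3, and the known step contributing 2×(-0.40) V, the unknown satisfies 1·E° = 3×(-0.01) − 2×(-0.40) = +0.770.
E° = +0.770 / 1 = +0.770 V.

+0.770 V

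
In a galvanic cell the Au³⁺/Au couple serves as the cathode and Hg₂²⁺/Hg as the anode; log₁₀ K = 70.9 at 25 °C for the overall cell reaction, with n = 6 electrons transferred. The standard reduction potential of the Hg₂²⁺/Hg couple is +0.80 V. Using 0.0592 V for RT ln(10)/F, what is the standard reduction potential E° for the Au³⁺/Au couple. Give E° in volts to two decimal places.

+1.50 V

E°cell = (0.0592/n)·log K = (0.0592/6)(70.9) = +0.700 V.
Since Au³⁺/Au is the cathode and Hg₂²⁺/Hg the anode, E°cell = E°(Au³⁺/Au) − E°(Hg₂²⁺/Hg).
So E°(Au³⁺/Au) = E°cell + E°(Hg₂²⁺/Hg) = +0.700 + (+0.80) = +1.50 V.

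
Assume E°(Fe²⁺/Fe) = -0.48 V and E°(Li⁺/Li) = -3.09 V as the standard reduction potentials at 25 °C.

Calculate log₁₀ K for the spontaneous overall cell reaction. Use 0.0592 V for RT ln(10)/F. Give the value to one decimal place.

Cathode: Fe²⁺/Fe; anode: Li⁺/Li. E°cell = +2.61 V, n = 2.
log K = nE°cell / 0.0592 = (2)(+2.61) / 0.0592 = 88.2.

88.2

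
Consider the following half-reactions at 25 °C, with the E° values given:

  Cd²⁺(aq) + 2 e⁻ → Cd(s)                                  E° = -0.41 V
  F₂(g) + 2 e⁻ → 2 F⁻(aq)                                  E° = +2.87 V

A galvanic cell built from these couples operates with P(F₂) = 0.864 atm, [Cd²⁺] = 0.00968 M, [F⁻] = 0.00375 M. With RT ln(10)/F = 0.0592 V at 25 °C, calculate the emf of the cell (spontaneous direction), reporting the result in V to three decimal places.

F₂/F⁻ is the cathode (higher E°), Cd²⁺/Cd the anode: E°cell = +2.87 − (-0.41) = +3.28 V, n = 2.
Overall: F₂(g) + Cd(s) → 2 F⁻(aq) + Cd²⁺(aq)
Q = [F⁻]^2·[Cd²⁺] / (P(F₂)); log Q = -6.803.
E = E° − (0.0592/n) log Q = +3.28 − (0.0592/2)(-6.803) = +3.481 V.

+3.481 V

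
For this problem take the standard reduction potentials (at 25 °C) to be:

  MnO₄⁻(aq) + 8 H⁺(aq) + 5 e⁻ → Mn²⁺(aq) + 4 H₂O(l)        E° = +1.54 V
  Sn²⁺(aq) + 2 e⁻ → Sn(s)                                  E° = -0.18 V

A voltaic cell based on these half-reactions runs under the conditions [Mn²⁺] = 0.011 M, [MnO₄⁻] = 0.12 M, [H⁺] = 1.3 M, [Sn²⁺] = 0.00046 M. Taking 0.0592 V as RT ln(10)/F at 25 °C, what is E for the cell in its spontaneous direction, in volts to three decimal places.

+1.842 V

MnO₄⁻/Mn²⁺ is the cathode (higher E°), Sn²⁺/Sn the anode: E°cell = +1.54 − (-0.18) = +1.72 V, n = 10.
Overall: 2 MnO₄⁻(aq) + 16 H⁺(aq) + 5 Sn(s) → 2 Mn²⁺(aq) + 8 H₂O(l) + 5 Sn²⁺(aq)
Q = [Mn²⁺]^2·[Sn²⁺]^5 / ([MnO₄⁻]^2·[H⁺]^16); log Q = -20.585.
E = E° − (0.0592/n) log Q = +1.72 − (0.0592/10)(-20.585) = +1.842 V.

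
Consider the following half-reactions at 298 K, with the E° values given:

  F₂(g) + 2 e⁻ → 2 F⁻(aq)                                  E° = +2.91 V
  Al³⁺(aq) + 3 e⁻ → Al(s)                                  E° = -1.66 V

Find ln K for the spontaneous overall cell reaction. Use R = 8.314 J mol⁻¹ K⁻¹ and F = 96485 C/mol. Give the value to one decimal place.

Cathode: F₂/F⁻; anode: Al³⁺/Al. E°cell = (+2.91) − (-1.66) = +4.57 V, with n = 6.
ΔG° = −nFE° = −RT ln K, so ln K = nFE°/(RT) = (6)(96485)(+4.57) / ((8.314)(298)) = 1067.827.

1067.8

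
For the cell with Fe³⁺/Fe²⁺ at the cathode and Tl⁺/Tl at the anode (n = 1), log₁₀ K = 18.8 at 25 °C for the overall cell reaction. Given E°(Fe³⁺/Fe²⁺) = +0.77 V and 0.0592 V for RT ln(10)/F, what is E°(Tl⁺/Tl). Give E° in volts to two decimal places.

E°cell = (0.0592/n)·log K = (0.0592/1)(18.8) = +1.113 V.
Since Fe³⁺/Fe²⁺ is the cathode and Tl⁺/Tl the anode, E°cell = E°(Fe³⁺/Fe²⁺) − E°(Tl⁺/Tl).
So E°(Tl⁺/Tl) = E°(Fe³⁺/Fe²⁺) − E°cell = (+0.77) − (+1.113) = -0.34 V.

-0.34 V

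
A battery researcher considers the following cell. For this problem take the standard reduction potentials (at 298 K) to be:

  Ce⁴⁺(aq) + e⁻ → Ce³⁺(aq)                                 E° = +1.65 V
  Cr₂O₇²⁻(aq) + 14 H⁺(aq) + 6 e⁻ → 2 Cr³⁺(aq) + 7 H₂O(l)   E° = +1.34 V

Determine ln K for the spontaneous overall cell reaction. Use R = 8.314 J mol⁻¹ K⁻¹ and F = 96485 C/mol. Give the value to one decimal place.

72.4

Cathode: Ce⁴⁺/Ce³⁺; anode: Cr₂O₇²⁻/Cr³⁺. E°cell = (+1.65) − (+1.34) = +0.31 V, with n = 6.
ΔG° = −nFE° = −RT ln K, so ln K = nFE°/(RT) = (6)(96485)(+0.31) / ((8.314)(298)) = 72.435.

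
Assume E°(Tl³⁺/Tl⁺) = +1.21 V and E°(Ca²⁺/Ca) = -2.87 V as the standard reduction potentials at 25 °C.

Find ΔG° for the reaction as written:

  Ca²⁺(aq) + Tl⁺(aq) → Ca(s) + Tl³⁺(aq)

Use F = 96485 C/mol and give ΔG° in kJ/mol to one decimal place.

As written, Ca²⁺/Ca is reduced (cathode) and Tl³⁺/Tl⁺ is oxidised (anode), so E°cell = (-2.87) − (+1.21) = -4.08 V.
Balancing electrons gives n = 2.
ΔG° = −nFE° = −(2)(96485)(-4.08) = 787,318 J = +787.3 kJ/mol.

+787.3 kJ/mol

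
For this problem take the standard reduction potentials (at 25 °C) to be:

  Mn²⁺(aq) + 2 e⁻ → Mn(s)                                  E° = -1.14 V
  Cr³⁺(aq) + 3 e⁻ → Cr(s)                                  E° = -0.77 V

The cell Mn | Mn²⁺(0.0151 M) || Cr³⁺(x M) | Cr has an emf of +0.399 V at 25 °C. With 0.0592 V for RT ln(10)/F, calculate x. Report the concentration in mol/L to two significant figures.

0.055 M

Cr³⁺/Cr is the cathode, Mn²⁺/Mn the anode: E°cell = +0.37 V, n = 6.
Overall reaction: 2 Cr³⁺(aq) + 3 Mn(s) → 2 Cr(s) + 3 Mn²⁺(aq); Q = [Mn²⁺]^3/[Cr³⁺]^2.
From E = E° − (0.0592/n) log Q: log Q = (E° − E)·n/0.0592 = (+0.37 − (+0.399))·6/0.0592 = -2.9392.
So 2·log[Cr³⁺] = 3·log(0.0151) − log Q = -5.4631 − (-2.9392) = -2.5239; log[Cr³⁺] = -2.5239 / 2 = -1.2619; [Cr³⁺] = 10^(-1.2619) ≈ 0.055 M.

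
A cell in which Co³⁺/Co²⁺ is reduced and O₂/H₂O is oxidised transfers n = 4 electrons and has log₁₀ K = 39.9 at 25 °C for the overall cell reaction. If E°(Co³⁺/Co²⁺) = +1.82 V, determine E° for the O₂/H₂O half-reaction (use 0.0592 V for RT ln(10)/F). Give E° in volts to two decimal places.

+1.23 V

E°cell = (0.0592/n)·log K = (0.0592/4)(39.9) = +0.591 V.
Since Co³⁺/Co²⁺ is the cathode and O₂/H₂O the anode, E°cell = E°(Co³⁺/Co²⁺) − E°(O₂/H₂O).
So E°(O₂/H₂O) = E°(Co³⁺/Co²⁺) − E°cell = (+1.82) − (+0.591) = +1.23 V.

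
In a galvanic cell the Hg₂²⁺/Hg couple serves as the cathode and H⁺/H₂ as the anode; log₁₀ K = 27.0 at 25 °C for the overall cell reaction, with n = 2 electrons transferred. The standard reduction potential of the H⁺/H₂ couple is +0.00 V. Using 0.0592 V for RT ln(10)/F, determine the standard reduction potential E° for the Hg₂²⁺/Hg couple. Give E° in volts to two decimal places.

E°cell = (0.0592/n)·log K = (0.0592/2)(27.0) = +0.799 V.
Since Hg₂²⁺/Hg is the cathode and H⁺/H₂ the anode, E°cell = E°(Hg₂²⁺/Hg) − E°(H⁺/H₂).
So E°(Hg₂²⁺/Hg) = E°cell + E°(H⁺/H₂) = +0.799 + (+0.00) = +0.80 V.

+0.80 V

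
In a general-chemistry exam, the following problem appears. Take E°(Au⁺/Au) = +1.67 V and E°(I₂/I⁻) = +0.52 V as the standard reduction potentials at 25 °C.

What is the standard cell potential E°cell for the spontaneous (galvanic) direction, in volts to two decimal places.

+1.15 V

The Au⁺/Au couple has the higher reduction potential, so it is the cathode; I₂/I⁻ is oxidised at the anode.
E°cell = E°(cathode) − E°(anode) = (+1.67) − (+0.52) = +1.15 V.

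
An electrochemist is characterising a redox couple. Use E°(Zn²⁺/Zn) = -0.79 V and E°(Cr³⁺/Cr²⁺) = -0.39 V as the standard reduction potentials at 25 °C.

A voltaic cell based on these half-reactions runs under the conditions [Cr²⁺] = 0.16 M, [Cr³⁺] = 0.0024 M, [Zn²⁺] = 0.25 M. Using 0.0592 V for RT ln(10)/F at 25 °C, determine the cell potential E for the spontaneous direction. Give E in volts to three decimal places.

+0.310 V

Cr³⁺/Cr²⁺ is the cathode (higher E°), Zn²⁺/Zn the anode: E°cell = -0.39 − (-0.79) = +0.40 V, n = 2.
Overall: 2 Cr³⁺(aq) + Zn(s) → 2 Cr²⁺(aq) + Zn²⁺(aq)
Q = [Cr²⁺]^2·[Zn²⁺] / ([Cr³⁺]^2); log Q = 3.046.
E = E° − (0.0592/n) log Q = +0.40 − (0.0592/2)(3.046) = +0.310 V.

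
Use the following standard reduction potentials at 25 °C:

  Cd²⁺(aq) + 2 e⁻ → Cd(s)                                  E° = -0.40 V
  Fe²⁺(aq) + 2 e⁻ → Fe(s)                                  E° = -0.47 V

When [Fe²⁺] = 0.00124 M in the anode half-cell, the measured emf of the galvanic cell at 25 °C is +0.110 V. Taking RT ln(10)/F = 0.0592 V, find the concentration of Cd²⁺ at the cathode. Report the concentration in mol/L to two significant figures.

0.028 M

Cd²⁺/Cd is the cathode, Fe²⁺/Fe the anode: E°cell = +0.07 V, n = 2.
Overall reaction: Cd²⁺(aq) + Fe(s) → Cd(s) + Fe²⁺(aq); Q = [Fe²⁺]^1/[Cd²⁺]^1.
From E = E° − (0.0592/n) log Q: log Q = (E° − E)·n/0.0592 = (+0.07 − (+0.110))·2/0.0592 = -1.3514.
So 1·log[Cd²⁺] = 1·log(0.00124) − log Q = -2.9066 − (-1.3514) = -1.5552; [Cd²⁺] = 10^(-1.5552) ≈ 0.028 M.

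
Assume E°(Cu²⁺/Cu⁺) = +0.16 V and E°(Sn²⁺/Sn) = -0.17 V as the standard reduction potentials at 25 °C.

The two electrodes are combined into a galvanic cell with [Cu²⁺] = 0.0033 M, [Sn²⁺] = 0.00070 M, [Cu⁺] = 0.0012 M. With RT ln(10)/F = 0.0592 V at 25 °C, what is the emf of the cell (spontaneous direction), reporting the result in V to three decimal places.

+0.449 V

Cu²⁺/Cu⁺ is the cathode (higher E°), Sn²⁺/Sn the anode: E°cell = +0.16 − (-0.17) = +0.33 V, n = 2.
Overall: 2 Cu²⁺(aq) + Sn(s) → 2 Cu⁺(aq) + Sn²⁺(aq)
Q = [Cu⁺]^2·[Sn²⁺] / ([Cu²⁺]^2); log Q = -4.034.
E = E° − (0.0592/n) log Q = +0.33 − (0.0592/2)(-4.034) = +0.449 V.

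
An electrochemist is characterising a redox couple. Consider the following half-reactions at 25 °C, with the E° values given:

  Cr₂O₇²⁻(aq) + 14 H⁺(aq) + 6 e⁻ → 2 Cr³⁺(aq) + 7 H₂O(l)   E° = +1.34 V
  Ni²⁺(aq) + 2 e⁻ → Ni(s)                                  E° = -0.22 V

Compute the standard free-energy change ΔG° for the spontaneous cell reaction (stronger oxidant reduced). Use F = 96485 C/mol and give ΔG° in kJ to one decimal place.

-903.1 kJ

Cr₂O₇²⁻/Cr³⁺ (E° = +1.34 V) is the cathode; Ni²⁺/Ni (E° = -0.22 V) is the anode, so E°cell = +1.56 V.
Balancing electrons gives n = 6 (lcm of 6 and 2).
ΔG° = −nFE° = −(6)(96485)(+1.56) = -903,100 J = -903.1 kJ.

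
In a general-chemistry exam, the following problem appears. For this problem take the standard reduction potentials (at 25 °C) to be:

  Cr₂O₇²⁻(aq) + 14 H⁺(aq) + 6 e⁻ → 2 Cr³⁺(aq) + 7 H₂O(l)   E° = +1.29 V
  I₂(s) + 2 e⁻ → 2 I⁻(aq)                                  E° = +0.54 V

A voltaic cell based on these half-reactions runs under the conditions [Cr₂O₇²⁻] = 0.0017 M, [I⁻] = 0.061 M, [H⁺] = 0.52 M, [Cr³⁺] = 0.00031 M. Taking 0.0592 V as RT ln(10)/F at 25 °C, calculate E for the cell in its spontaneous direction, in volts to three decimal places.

+0.681 V

Cr₂O₇²⁻/Cr³⁺ is the cathode (higher E°), I₂/I⁻ the anode: E°cell = +1.29 − (+0.54) = +0.75 V, n = 6.
Overall: Cr₂O₇²⁻(aq) + 14 H⁺(aq) + 6 I⁻(aq) → 2 Cr³⁺(aq) + 7 H₂O(l) + 3 I₂(s)
Q = [Cr³⁺]^2 / ([Cr₂O₇²⁻]·[H⁺]^14·[I⁻]^6); log Q = 7.016.
E = E° − (0.0592/n) log Q = +0.75 − (0.0592/6)(7.016) = +0.681 V.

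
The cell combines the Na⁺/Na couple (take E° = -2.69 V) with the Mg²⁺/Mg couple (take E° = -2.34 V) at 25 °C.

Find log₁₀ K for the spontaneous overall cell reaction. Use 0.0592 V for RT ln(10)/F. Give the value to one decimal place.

Cathode: Mg²⁺/Mg; anode: Na⁺/Na. E°cell = +0.35 V, n = 2.
log K = nE°cell / 0.0592 = (2)(+0.35) / 0.0592 = 11.8.

11.8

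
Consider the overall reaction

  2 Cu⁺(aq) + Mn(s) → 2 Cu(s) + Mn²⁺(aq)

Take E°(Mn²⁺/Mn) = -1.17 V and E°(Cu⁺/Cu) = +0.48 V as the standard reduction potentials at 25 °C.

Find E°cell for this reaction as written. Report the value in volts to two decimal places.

+1.65 V

The Cu⁺/Cu couple has the higher reduction potential, so it is the cathode; Mn²⁺/Mn is oxidised at the anode.
E°cell = E°(cathode) − E°(anode) = (+0.48) − (-1.17) = +1.65 V.
Since E°cell > 0, the reaction is spontaneous under standard conditions.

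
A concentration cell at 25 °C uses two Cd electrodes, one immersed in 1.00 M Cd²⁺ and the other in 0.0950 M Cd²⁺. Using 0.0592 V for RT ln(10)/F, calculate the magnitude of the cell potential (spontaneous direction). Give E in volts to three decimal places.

+0.030 V

For a concentration cell E°cell = 0. The 1.00 M side is the cathode (reduction is favoured where [Cd²⁺] is higher).
With n = 2, E = −(0.0592/2) log([Cd²⁺]ₐₙ/[Cd²⁺]꜀ₐₜ) = −(0.0592/2) log(0.095/1) = −(0.0592/2)(-1.022) = +0.030 V.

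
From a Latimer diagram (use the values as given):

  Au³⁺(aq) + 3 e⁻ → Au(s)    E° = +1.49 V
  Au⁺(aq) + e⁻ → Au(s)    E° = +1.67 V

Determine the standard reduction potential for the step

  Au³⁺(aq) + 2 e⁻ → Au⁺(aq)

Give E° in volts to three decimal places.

+1.400 V

Sequential free energies add, so n₃E°₃ = n₁E°₁ + n₂E°₂.
With n₃ = 3, and the known step contributing 1×(+1.67) V, the unknown satisfies 2·E° = 3×(+1.49) − 1×(+1.67) = +2.800.
E° = +2.800 / 2 = +1.400 V.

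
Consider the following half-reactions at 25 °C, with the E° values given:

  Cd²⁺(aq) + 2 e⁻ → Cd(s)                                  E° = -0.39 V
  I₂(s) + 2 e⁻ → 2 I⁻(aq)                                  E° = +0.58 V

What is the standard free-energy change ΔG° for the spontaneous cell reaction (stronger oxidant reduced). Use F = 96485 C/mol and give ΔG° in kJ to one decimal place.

-187.2 kJ

I₂/I⁻ (E° = +0.58 V) is the cathode; Cd²⁺/Cd (E° = -0.39 V) is the anode, so E°cell = +0.97 V.
Balancing electrons gives n = 2 (lcm of 2 and 2).
ΔG° = −nFE° = −(2)(96485)(+0.97) = -187,181 J = -187.2 kJ.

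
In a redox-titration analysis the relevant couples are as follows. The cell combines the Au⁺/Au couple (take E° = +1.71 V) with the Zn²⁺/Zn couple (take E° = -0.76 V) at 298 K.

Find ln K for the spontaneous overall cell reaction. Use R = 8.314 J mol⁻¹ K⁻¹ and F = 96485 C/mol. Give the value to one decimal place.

Cathode: Au⁺/Au; anode: Zn²⁺/Zn. E°cell = (+1.71) − (-0.76) = +2.47 V, with n = 2.
ΔG° = −nFE° = −RT ln K, so ln K = nFE°/(RT) = (2)(96485)(+2.47) / ((8.314)(298)) = 192.380.

192.4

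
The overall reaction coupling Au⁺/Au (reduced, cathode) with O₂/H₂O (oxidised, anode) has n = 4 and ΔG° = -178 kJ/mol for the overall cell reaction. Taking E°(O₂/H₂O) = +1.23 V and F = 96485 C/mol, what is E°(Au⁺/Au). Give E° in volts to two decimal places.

E°cell = −ΔG°/(nF) = −(-178×10³)/((4)(96485)) = +0.461 V.
Since Au⁺/Au is the cathode and O₂/H₂O the anode, E°cell = E°(Au⁺/Au) − E°(O₂/H₂O).
So E°(Au⁺/Au) = E°cell + E°(O₂/H₂O) = +0.461 + (+1.23) = +1.69 V.

+1.69 V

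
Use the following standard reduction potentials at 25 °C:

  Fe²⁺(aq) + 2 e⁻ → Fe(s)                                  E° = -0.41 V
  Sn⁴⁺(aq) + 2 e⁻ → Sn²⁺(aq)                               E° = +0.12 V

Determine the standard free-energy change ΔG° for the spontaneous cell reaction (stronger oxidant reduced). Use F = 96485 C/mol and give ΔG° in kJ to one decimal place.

-102.3 kJ

Sn⁴⁺/Sn²⁺ (E° = +0.12 V) is the cathode; Fe²⁺/Fe (E° = -0.41 V) is the anode, so E°cell = +0.53 V.
Balancing electrons gives n = 2 (lcm of 2 and 2).
ΔG° = −nFE° = −(2)(96485)(+0.53) = -102,274 J = -102.3 kJ.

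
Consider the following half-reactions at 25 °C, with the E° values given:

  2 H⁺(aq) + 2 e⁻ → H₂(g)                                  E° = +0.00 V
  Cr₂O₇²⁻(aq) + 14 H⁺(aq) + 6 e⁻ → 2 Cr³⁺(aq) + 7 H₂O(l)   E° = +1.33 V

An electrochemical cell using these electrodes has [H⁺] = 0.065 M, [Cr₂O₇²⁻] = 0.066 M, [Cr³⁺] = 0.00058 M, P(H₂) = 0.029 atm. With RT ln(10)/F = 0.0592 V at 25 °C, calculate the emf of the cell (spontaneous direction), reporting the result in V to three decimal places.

+1.243 V

Cr₂O₇²⁻/Cr³⁺ is the cathode (higher E°), H⁺/H₂ the anode: E°cell = +1.33 − (+0.00) = +1.33 V, n = 6.
Overall: Cr₂O₇²⁻(aq) + 8 H⁺(aq) + 3 H₂(g) → 2 Cr³⁺(aq) + 7 H₂O(l)
Q = [Cr³⁺]^2 / ([Cr₂O₇²⁻]·[H⁺]^8·P(H₂)^3); log Q = 8.817.
E = E° − (0.0592/n) log Q = +1.33 − (0.0592/6)(8.817) = +1.243 V.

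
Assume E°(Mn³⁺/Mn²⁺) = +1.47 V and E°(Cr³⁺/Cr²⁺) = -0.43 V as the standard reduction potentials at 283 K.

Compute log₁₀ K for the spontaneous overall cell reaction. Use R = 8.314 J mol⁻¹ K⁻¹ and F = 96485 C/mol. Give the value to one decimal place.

33.8

Cathode: Mn³⁺/Mn²⁺; anode: Cr³⁺/Cr²⁺. E°cell = (+1.47) − (-0.43) = +1.90 V, with n = 1.
ΔG° = −nFE° = −RT ln K, so ln K = nFE°/(RT) = (1)(96485)(+1.90) / ((8.314)(283)) = 77.914.
log₁₀ K = 77.914 / ln 10 = 33.8.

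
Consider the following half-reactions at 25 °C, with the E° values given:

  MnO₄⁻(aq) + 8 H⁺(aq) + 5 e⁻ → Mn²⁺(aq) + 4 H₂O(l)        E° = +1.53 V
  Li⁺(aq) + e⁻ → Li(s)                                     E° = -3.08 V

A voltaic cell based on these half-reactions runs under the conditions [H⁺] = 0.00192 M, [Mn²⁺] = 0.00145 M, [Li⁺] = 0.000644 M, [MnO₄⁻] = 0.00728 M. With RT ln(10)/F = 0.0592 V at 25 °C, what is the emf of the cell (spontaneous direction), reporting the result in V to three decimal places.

+4.550 V

MnO₄⁻/Mn²⁺ is the cathode (higher E°), Li⁺/Li the anode: E°cell = +1.53 − (-3.08) = +4.61 V, n = 5.
Overall: MnO₄⁻(aq) + 8 H⁺(aq) + 5 Li(s) → Mn²⁺(aq) + 4 H₂O(l) + 5 Li⁺(aq)
Q = [Mn²⁺]·[Li⁺]^5 / ([MnO₄⁻]·[H⁺]^8); log Q = 5.077.
E = E° − (0.0592/n) log Q = +4.61 − (0.0592/5)(5.077) = +4.550 V.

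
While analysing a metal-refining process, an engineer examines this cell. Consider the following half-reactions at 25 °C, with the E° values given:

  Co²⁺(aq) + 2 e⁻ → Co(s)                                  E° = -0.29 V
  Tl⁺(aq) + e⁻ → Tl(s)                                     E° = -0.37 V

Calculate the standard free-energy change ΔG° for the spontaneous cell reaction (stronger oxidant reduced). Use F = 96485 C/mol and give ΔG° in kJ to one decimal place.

-15.4 kJ

Co²⁺/Co (E° = -0.29 V) is the cathode; Tl⁺/Tl (E° = -0.37 V) is the anode, so E°cell = +0.08 V.
Balancing electrons gives n = 2 (lcm of 2 and 1).
ΔG° = −nFE° = −(2)(96485)(+0.08) = -15,438 J = -15.4 kJ.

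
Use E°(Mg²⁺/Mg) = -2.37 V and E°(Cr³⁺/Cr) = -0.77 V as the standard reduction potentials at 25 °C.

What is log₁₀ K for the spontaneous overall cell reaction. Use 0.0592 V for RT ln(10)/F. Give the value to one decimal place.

162.2

Cathode: Cr³⁺/Cr; anode: Mg²⁺/Mg. E°cell = +1.60 V, n = 6.
log K = nE°cell / 0.0592 = (6)(+1.60) / 0.0592 = 162.2.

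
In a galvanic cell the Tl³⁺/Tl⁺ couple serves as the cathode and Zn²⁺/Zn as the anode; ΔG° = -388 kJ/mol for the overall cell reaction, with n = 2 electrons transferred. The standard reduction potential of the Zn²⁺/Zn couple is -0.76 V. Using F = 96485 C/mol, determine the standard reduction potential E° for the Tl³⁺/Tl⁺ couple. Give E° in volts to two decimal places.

+1.25 V

E°cell = −ΔG°/(nF) = −(-388×10³)/((2)(96485)) = +2.011 V.
Since Tl³⁺/Tl⁺ is the cathode and Zn²⁺/Zn the anode, E°cell = E°(Tl³⁺/Tl⁺) − E°(Zn²⁺/Zn).
So E°(Tl³⁺/Tl⁺) = E°cell + E°(Zn²⁺/Zn) = +2.011 + (-0.76) = +1.25 V.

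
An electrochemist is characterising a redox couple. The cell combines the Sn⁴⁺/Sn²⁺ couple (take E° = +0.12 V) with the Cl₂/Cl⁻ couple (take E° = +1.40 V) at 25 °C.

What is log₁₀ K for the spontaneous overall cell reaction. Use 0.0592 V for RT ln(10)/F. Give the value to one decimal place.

43.2

Cathode: Cl₂/Cl⁻; anode: Sn⁴⁺/Sn²⁺. E°cell = +1.28 V, n = 2.
log K = nE°cell / 0.0592 = (2)(+1.28) / 0.0592 = 43.2.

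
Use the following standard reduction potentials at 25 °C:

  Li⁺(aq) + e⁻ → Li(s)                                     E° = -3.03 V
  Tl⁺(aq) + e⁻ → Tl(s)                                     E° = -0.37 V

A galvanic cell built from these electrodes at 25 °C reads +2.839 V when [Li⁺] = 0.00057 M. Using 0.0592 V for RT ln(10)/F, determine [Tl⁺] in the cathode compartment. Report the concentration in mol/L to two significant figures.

Tl⁺/Tl is the cathode, Li⁺/Li the anode: E°cell = +2.66 V, n = 1.
Overall reaction: Tl⁺(aq) + Li(s) → Tl(s) + Li⁺(aq); Q = [Li⁺]^1/[Tl⁺]^1.
From E = E° − (0.0592/n) log Q: log Q = (E° − E)·n/0.0592 = (+2.66 − (+2.839))·1/0.0592 = -3.0236.
So 1·log[Tl⁺] = 1·log(0.00057) − log Q = -3.2441 − (-3.0236) = -0.2205; [Tl⁺] = 10^(-0.2205) ≈ 0.60 M.

0.60 M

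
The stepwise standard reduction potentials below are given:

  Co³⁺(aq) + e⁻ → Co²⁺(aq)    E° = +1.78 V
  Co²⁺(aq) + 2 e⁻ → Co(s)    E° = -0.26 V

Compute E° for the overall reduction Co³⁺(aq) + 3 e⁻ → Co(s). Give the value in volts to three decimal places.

Adding the free-energy changes (−nFE°) of the two steps gives −n₃FE°₃ = −n₁FE°₁ − n₂FE°₂.
E°₃ = (1×+1.78 + 2×-0.26) / 3 = (+1.260) / 3 = +0.420 V.

+0.420 V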